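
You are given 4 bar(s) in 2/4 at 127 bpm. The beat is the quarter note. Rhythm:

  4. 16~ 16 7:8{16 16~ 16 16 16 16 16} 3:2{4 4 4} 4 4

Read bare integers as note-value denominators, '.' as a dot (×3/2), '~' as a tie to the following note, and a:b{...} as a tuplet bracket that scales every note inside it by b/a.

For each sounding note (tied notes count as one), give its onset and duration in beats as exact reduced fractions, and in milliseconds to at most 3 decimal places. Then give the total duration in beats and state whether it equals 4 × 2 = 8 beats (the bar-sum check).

1) 0.0ms=0b +708.661ms=3/2b
2) 708.661ms=3/2b +236.22ms=1/2b
3) 944.882ms=2b +134.983ms=2/7b
4) 1079.865ms=16/7b +269.966ms=4/7b
5) 1349.831ms=20/7b +134.983ms=2/7b
6) 1484.814ms=22/7b +134.983ms=2/7b
7) 1619.798ms=24/7b +134.983ms=2/7b
8) 1754.781ms=26/7b +134.983ms=2/7b
9) 1889.764ms=4b +314.961ms=2/3b
10) 2204.724ms=14/3b +314.961ms=2/3b
11) 2519.685ms=16/3b +314.961ms=2/3b
12) 2834.646ms=6b +472.441ms=1b
13) 3307.087ms=7b +472.441ms=1b
Σ=8b of 8 (127bpm 2/4) — PASS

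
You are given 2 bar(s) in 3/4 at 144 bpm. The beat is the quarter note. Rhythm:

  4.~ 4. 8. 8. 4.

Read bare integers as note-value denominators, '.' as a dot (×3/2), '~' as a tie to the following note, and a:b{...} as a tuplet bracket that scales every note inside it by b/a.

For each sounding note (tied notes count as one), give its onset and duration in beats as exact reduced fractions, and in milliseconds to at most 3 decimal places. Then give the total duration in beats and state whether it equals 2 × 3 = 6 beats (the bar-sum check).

1) 0.0ms=0b +1250.0ms=3b
2) 1250.0ms=3b +312.5ms=3/4b
3) 1562.5ms=15/4b +312.5ms=3/4b
4) 1875.0ms=9/2b +625.0ms=3/2b
Σ=6b of 6 (144bpm 3/4) — PASS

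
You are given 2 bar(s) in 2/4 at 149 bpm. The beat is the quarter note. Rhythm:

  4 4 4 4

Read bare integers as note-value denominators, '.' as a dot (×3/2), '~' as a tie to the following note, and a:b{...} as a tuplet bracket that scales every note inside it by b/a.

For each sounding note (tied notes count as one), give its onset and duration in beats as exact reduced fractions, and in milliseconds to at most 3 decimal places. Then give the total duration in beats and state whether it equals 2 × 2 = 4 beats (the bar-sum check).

1) 0.0ms=0b +402.685ms=1b
2) 402.685ms=1b +402.685ms=1b
3) 805.369ms=2b +402.685ms=1b
4) 1208.054ms=3b +402.685ms=1b
Σ=4b of 4 (149bpm 2/4) — PASS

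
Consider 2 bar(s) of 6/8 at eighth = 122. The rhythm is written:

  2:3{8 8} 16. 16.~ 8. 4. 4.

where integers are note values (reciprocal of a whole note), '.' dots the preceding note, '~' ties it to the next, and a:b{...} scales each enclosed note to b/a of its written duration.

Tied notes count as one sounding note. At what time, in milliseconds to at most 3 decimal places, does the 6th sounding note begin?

note 6 onset = 9b = 4426.23ms

1. 0.0ms @ 0 + 737.705ms (3/2)
2. 737.705ms @ 3/2 + 737.705ms (3/2)
3. 1475.41ms @ 3 + 368.852ms (3/4)
4. 1844.262ms @ 15/4 + 1106.557ms (9/4)
5. 2950.82ms @ 6 + 1475.41ms (3)
6. 4426.23ms @ 9 + 1475.41ms (3)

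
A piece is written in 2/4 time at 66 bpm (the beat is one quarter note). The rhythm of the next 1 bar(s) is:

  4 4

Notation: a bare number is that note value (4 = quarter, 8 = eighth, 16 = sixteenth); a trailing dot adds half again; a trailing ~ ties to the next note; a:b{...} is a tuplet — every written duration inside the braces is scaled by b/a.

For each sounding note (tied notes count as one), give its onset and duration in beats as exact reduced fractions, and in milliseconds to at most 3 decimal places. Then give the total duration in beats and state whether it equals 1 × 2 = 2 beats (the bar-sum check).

1) 0.0ms=0b +909.091ms=1b
2) 909.091ms=1b +909.091ms=1b
Σ=2b of 2 (66bpm 2/4) — PASS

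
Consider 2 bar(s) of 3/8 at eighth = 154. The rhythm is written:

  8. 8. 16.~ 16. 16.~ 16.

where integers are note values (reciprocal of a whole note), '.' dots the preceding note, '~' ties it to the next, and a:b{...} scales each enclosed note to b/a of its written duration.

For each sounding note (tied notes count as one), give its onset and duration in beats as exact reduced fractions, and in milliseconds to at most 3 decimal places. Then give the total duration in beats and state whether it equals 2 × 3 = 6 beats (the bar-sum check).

1) 0.0ms=0b +584.416ms=3/2b
2) 584.416ms=3/2b +584.416ms=3/2b
3) 1168.831ms=3b +584.416ms=3/2b
4) 1753.247ms=9/2b +584.416ms=3/2b
Σ=6b of 6 (154bpm 3/8) — PASS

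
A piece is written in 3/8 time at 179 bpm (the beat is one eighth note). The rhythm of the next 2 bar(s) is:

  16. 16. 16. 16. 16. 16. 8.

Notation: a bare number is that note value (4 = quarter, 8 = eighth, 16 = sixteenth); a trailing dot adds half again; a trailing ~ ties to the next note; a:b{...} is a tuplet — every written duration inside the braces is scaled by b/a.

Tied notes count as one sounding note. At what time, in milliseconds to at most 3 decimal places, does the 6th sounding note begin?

note 6 onset = 15/4b = 1256.983ms

1. 0.0ms @ 0 + 251.397ms (3/4)
2. 251.397ms @ 3/4 + 251.397ms (3/4)
3. 502.793ms @ 3/2 + 251.397ms (3/4)
4. 754.19ms @ 9/4 + 251.397ms (3/4)
5. 1005.587ms @ 3 + 251.397ms (3/4)
6. 1256.983ms @ 15/4 + 251.397ms (3/4)
7. 1508.38ms @ 9/2 + 502.793ms (3/2)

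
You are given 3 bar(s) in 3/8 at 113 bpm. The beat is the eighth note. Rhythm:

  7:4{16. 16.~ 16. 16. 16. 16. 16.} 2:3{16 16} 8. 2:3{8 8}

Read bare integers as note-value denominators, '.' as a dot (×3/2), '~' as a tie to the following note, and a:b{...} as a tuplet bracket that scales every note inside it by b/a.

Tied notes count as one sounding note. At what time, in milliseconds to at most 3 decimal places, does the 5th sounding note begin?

1. 0.0ms @ 0 + 227.56ms (3/7)
2. 227.56ms @ 3/7 + 455.12ms (6/7)
3. 682.68ms @ 9/7 + 227.56ms (3/7)
4. 910.24ms @ 12/7 + 227.56ms (3/7)
5. 1137.8ms @ 15/7 + 227.56ms (3/7)
6. 1365.36ms @ 18/7 + 227.56ms (3/7)
7. 1592.92ms @ 3 + 398.23ms (3/4)
8. 1991.15ms @ 15/4 + 398.23ms (3/4)
9. 2389.381ms @ 9/2 + 796.46ms (3/2)
10. 3185.841ms @ 6 + 796.46ms (3/2)
11. 3982.301ms @ 15/2 + 796.46ms (3/2)

note 5 onset = 15/7b = 1137.8ms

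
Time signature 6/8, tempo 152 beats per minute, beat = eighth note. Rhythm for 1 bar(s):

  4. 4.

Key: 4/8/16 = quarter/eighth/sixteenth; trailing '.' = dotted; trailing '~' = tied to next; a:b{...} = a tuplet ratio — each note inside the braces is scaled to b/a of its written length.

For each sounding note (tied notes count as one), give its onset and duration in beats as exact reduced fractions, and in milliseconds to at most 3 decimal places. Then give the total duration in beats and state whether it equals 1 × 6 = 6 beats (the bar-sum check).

1) 0.0ms=0b +1184.211ms=3b
2) 1184.211ms=3b +1184.211ms=3b
Σ=6b of 6 (152bpm 6/8) — PASS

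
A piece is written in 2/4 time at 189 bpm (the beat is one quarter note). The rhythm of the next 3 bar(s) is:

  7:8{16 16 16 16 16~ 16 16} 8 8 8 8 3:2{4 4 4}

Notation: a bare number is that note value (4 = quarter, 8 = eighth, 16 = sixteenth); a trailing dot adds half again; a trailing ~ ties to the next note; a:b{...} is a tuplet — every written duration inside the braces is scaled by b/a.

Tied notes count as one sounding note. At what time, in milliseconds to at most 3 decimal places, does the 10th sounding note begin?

note 10 onset = 7/2b = 1111.111ms

1. 0.0ms @ 0 + 90.703ms (2/7)
2. 90.703ms @ 2/7 + 90.703ms (2/7)
3. 181.406ms @ 4/7 + 90.703ms (2/7)
4. 272.109ms @ 6/7 + 90.703ms (2/7)
5. 362.812ms @ 8/7 + 181.406ms (4/7)
6. 544.218ms @ 12/7 + 90.703ms (2/7)
7. 634.921ms @ 2 + 158.73ms (1/2)
8. 793.651ms @ 5/2 + 158.73ms (1/2)
9. 952.381ms @ 3 + 158.73ms (1/2)
10. 1111.111ms @ 7/2 + 158.73ms (1/2)
11. 1269.841ms @ 4 + 211.64ms (2/3)
12. 1481.481ms @ 14/3 + 211.64ms (2/3)
13. 1693.122ms @ 16/3 + 211.64ms (2/3)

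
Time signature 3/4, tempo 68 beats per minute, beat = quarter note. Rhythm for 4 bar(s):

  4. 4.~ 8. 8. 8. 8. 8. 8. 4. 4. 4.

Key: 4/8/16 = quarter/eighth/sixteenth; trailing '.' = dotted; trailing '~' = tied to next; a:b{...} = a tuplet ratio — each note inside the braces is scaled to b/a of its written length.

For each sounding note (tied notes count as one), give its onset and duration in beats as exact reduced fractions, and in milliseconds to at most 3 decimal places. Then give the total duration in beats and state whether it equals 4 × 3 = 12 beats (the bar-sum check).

1) 0.0ms=0b +1323.529ms=3/2b
2) 1323.529ms=3/2b +1985.294ms=9/4b
3) 3308.824ms=15/4b +661.765ms=3/4b
4) 3970.588ms=9/2b +661.765ms=3/4b
5) 4632.353ms=21/4b +661.765ms=3/4b
6) 5294.118ms=6b +661.765ms=3/4b
7) 5955.882ms=27/4b +661.765ms=3/4b
8) 6617.647ms=15/2b +1323.529ms=3/2b
9) 7941.176ms=9b +1323.529ms=3/2b
10) 9264.706ms=21/2b +1323.529ms=3/2b
Σ=12b of 12 (68bpm 3/4) — PASS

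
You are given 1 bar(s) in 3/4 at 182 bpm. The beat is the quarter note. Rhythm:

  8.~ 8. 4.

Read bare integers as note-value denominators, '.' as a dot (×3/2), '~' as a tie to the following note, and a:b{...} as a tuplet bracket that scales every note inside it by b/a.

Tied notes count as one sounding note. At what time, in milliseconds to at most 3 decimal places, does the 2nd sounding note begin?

note 2 onset = 3/2b = 494.505ms

1. 0.0ms @ 0 + 494.505ms (3/2)
2. 494.505ms @ 3/2 + 494.505ms (3/2)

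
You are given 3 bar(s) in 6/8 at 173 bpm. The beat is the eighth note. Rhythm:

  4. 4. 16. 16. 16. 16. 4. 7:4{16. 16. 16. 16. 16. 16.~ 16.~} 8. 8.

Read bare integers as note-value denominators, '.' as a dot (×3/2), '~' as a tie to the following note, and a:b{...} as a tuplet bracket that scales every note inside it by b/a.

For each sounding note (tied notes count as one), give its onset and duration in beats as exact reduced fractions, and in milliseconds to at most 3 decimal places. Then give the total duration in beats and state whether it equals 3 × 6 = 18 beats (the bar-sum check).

1) 0.0ms=0b +1040.462ms=3b
2) 1040.462ms=3b +1040.462ms=3b
3) 2080.925ms=6b +260.116ms=3/4b
4) 2341.04ms=27/4b +260.116ms=3/4b
5) 2601.156ms=15/2b +260.116ms=3/4b
6) 2861.272ms=33/4b +260.116ms=3/4b
7) 3121.387ms=9b +1040.462ms=3b
8) 4161.85ms=12b +148.637ms=3/7b
9) 4310.487ms=87/7b +148.637ms=3/7b
10) 4459.125ms=90/7b +148.637ms=3/7b
11) 4607.762ms=93/7b +148.637ms=3/7b
12) 4756.4ms=96/7b +148.637ms=3/7b
13) 4905.037ms=99/7b +817.506ms=33/14b
14) 5722.543ms=33/2b +520.231ms=3/2b
Σ=18b of 18 (173bpm 6/8) — PASS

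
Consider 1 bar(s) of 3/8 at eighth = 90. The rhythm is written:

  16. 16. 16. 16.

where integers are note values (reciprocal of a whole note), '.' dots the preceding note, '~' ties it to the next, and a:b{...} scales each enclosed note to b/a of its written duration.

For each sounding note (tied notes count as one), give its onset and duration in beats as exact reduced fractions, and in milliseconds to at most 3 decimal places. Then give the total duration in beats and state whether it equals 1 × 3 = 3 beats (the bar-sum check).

1) 0.0ms=0b +500.0ms=3/4b
2) 500.0ms=3/4b +500.0ms=3/4b
3) 1000.0ms=3/2b +500.0ms=3/4b
4) 1500.0ms=9/4b +500.0ms=3/4b
Σ=3b of 3 (90bpm 3/8) — PASS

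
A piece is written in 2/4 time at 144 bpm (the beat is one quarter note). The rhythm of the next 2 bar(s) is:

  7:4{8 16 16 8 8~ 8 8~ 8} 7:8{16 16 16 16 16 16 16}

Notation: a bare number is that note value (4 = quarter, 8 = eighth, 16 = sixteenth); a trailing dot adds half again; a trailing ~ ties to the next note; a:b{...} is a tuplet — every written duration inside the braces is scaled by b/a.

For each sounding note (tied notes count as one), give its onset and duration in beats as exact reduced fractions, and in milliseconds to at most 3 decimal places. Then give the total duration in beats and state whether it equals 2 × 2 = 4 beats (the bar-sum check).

1) 0.0ms=0b +119.048ms=2/7b
2) 119.048ms=2/7b +59.524ms=1/7b
3) 178.571ms=3/7b +59.524ms=1/7b
4) 238.095ms=4/7b +119.048ms=2/7b
5) 357.143ms=6/7b +238.095ms=4/7b
6) 595.238ms=10/7b +238.095ms=4/7b
7) 833.333ms=2b +119.048ms=2/7b
8) 952.381ms=16/7b +119.048ms=2/7b
9) 1071.429ms=18/7b +119.048ms=2/7b
10) 1190.476ms=20/7b +119.048ms=2/7b
11) 1309.524ms=22/7b +119.048ms=2/7b
12) 1428.571ms=24/7b +119.048ms=2/7b
13) 1547.619ms=26/7b +119.048ms=2/7b
Σ=4b of 4 (144bpm 2/4) — PASS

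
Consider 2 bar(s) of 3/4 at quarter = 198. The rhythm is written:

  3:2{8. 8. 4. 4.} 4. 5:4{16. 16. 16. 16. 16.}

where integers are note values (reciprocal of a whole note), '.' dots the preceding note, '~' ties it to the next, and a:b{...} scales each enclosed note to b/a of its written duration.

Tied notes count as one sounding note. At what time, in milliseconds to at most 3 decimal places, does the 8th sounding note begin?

1. 0.0ms @ 0 + 151.515ms (1/2)
2. 151.515ms @ 1/2 + 151.515ms (1/2)
3. 303.03ms @ 1 + 303.03ms (1)
4. 606.061ms @ 2 + 303.03ms (1)
5. 909.091ms @ 3 + 454.545ms (3/2)
6. 1363.636ms @ 9/2 + 90.909ms (3/10)
7. 1454.545ms @ 24/5 + 90.909ms (3/10)
8. 1545.455ms @ 51/10 + 90.909ms (3/10)
9. 1636.364ms @ 27/5 + 90.909ms (3/10)
10. 1727.273ms @ 57/10 + 90.909ms (3/10)

note 8 onset = 51/10b = 1545.455ms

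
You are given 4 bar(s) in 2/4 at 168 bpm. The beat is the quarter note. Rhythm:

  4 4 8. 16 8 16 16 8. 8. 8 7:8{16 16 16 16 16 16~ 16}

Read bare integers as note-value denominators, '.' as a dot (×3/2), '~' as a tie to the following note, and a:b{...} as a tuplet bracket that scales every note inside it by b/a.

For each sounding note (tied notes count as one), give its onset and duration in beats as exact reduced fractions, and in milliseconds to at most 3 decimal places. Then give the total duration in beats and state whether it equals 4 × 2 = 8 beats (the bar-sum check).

1) 0.0ms=0b +357.143ms=1b
2) 357.143ms=1b +357.143ms=1b
3) 714.286ms=2b +267.857ms=3/4b
4) 982.143ms=11/4b +89.286ms=1/4b
5) 1071.429ms=3b +178.571ms=1/2b
6) 1250.0ms=7/2b +89.286ms=1/4b
7) 1339.286ms=15/4b +89.286ms=1/4b
8) 1428.571ms=4b +267.857ms=3/4b
9) 1696.429ms=19/4b +267.857ms=3/4b
10) 1964.286ms=11/2b +178.571ms=1/2b
11) 2142.857ms=6b +102.041ms=2/7b
12) 2244.898ms=44/7b +102.041ms=2/7b
13) 2346.939ms=46/7b +102.041ms=2/7b
14) 2448.98ms=48/7b +102.041ms=2/7b
15) 2551.02ms=50/7b +102.041ms=2/7b
16) 2653.061ms=52/7b +204.082ms=4/7b
Σ=8b of 8 (168bpm 2/4) — PASS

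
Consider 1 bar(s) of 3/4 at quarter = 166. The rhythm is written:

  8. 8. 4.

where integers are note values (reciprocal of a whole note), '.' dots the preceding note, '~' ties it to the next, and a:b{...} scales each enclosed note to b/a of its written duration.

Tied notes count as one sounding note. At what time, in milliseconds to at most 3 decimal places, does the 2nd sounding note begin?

1. 0.0ms @ 0 + 271.084ms (3/4)
2. 271.084ms @ 3/4 + 271.084ms (3/4)
3. 542.169ms @ 3/2 + 542.169ms (3/2)

note 2 onset = 3/4b = 271.084ms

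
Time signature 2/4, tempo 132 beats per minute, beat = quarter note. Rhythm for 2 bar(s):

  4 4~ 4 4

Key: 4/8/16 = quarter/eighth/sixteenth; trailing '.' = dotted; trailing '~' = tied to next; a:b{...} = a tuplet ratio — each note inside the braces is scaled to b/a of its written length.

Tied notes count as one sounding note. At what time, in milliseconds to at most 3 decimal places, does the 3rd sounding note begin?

1. 0.0ms @ 0 + 454.545ms (1)
2. 454.545ms @ 1 + 909.091ms (2)
3. 1363.636ms @ 3 + 454.545ms (1)

note 3 onset = 3b = 1363.636ms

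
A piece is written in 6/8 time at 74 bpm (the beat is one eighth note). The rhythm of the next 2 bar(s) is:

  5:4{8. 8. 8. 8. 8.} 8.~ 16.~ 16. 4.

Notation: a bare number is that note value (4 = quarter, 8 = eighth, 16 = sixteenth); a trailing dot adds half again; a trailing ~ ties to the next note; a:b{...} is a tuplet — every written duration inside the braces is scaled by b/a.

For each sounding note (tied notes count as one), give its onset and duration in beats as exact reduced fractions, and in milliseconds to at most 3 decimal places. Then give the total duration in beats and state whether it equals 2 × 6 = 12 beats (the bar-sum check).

1) 0.0ms=0b +972.973ms=6/5b
2) 972.973ms=6/5b +972.973ms=6/5b
3) 1945.946ms=12/5b +972.973ms=6/5b
4) 2918.919ms=18/5b +972.973ms=6/5b
5) 3891.892ms=24/5b +972.973ms=6/5b
6) 4864.865ms=6b +2432.432ms=3b
7) 7297.297ms=9b +2432.432ms=3b
Σ=12b of 12 (74bpm 6/8) — PASS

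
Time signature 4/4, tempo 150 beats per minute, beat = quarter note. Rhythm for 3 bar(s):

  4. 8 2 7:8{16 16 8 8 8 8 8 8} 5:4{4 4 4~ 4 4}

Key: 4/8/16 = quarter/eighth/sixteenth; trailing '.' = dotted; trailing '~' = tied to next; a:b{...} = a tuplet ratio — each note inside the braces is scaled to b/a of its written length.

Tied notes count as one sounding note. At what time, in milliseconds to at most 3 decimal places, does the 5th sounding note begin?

note 5 onset = 30/7b = 1714.286ms

1. 0.0ms @ 0 + 600.0ms (3/2)
2. 600.0ms @ 3/2 + 200.0ms (1/2)
3. 800.0ms @ 2 + 800.0ms (2)
4. 1600.0ms @ 4 + 114.286ms (2/7)
5. 1714.286ms @ 30/7 + 114.286ms (2/7)
6. 1828.571ms @ 32/7 + 228.571ms (4/7)
7. 2057.143ms @ 36/7 + 228.571ms (4/7)
8. 2285.714ms @ 40/7 + 228.571ms (4/7)
9. 2514.286ms @ 44/7 + 228.571ms (4/7)
10. 2742.857ms @ 48/7 + 228.571ms (4/7)
11. 2971.429ms @ 52/7 + 228.571ms (4/7)
12. 3200.0ms @ 8 + 320.0ms (4/5)
13. 3520.0ms @ 44/5 + 320.0ms (4/5)
14. 3840.0ms @ 48/5 + 640.0ms (8/5)
15. 4480.0ms @ 56/5 + 320.0ms (4/5)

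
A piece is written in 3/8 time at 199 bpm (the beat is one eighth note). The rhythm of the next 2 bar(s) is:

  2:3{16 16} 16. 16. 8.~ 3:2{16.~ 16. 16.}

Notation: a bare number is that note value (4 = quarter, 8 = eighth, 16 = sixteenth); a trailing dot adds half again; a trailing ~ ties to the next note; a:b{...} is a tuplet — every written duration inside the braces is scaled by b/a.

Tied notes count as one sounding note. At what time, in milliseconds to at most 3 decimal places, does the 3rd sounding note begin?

1. 0.0ms @ 0 + 226.131ms (3/4)
2. 226.131ms @ 3/4 + 226.131ms (3/4)
3. 452.261ms @ 3/2 + 226.131ms (3/4)
4. 678.392ms @ 9/4 + 226.131ms (3/4)
5. 904.523ms @ 3 + 753.769ms (5/2)
6. 1658.291ms @ 11/2 + 150.754ms (1/2)

note 3 onset = 3/2b = 452.261ms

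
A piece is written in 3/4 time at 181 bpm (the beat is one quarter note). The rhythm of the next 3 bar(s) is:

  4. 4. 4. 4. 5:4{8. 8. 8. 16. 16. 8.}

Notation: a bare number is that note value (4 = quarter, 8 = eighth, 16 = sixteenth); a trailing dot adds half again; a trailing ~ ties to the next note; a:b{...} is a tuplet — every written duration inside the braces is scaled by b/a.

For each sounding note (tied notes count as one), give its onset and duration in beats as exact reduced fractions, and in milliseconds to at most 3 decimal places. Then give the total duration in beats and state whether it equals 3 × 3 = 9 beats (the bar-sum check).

1) 0.0ms=0b +497.238ms=3/2b
2) 497.238ms=3/2b +497.238ms=3/2b
3) 994.475ms=3b +497.238ms=3/2b
4) 1491.713ms=9/2b +497.238ms=3/2b
5) 1988.95ms=6b +198.895ms=3/5b
6) 2187.845ms=33/5b +198.895ms=3/5b
7) 2386.74ms=36/5b +198.895ms=3/5b
8) 2585.635ms=39/5b +99.448ms=3/10b
9) 2685.083ms=81/10b +99.448ms=3/10b
10) 2784.53ms=42/5b +198.895ms=3/5b
Σ=9b of 9 (181bpm 3/4) — PASS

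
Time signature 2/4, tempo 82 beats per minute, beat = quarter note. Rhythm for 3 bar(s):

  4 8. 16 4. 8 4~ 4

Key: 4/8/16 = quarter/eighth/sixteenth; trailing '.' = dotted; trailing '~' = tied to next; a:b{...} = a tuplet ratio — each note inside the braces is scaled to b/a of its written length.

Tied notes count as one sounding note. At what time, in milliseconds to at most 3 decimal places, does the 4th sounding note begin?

1. 0.0ms @ 0 + 731.707ms (1)
2. 731.707ms @ 1 + 548.78ms (3/4)
3. 1280.488ms @ 7/4 + 182.927ms (1/4)
4. 1463.415ms @ 2 + 1097.561ms (3/2)
5. 2560.976ms @ 7/2 + 365.854ms (1/2)
6. 2926.829ms @ 4 + 1463.415ms (2)

note 4 onset = 2b = 1463.415ms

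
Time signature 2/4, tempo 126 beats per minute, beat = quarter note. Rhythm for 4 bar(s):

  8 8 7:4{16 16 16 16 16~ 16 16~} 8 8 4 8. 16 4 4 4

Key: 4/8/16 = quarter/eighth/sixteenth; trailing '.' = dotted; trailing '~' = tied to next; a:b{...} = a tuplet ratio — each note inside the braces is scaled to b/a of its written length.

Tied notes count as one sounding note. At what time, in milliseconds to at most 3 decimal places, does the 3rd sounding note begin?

1. 0.0ms @ 0 + 238.095ms (1/2)
2. 238.095ms @ 1/2 + 238.095ms (1/2)
3. 476.19ms @ 1 + 68.027ms (1/7)
4. 544.218ms @ 8/7 + 68.027ms (1/7)
5. 612.245ms @ 9/7 + 68.027ms (1/7)
6. 680.272ms @ 10/7 + 68.027ms (1/7)
7. 748.299ms @ 11/7 + 136.054ms (2/7)
8. 884.354ms @ 13/7 + 306.122ms (9/14)
9. 1190.476ms @ 5/2 + 238.095ms (1/2)
10. 1428.571ms @ 3 + 476.19ms (1)
11. 1904.762ms @ 4 + 357.143ms (3/4)
12. 2261.905ms @ 19/4 + 119.048ms (1/4)
13. 2380.952ms @ 5 + 476.19ms (1)
14. 2857.143ms @ 6 + 476.19ms (1)
15. 3333.333ms @ 7 + 476.19ms (1)

note 3 onset = 1b = 476.19ms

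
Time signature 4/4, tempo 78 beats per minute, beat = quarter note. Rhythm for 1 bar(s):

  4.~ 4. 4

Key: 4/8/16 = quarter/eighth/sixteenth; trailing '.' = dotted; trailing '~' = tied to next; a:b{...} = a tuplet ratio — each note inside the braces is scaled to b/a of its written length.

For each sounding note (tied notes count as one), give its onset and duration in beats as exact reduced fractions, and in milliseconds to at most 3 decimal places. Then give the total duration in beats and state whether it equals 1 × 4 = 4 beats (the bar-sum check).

1) 0.0ms=0b +2307.692ms=3b
2) 2307.692ms=3b +769.231ms=1b
Σ=4b of 4 (78bpm 4/4) — PASS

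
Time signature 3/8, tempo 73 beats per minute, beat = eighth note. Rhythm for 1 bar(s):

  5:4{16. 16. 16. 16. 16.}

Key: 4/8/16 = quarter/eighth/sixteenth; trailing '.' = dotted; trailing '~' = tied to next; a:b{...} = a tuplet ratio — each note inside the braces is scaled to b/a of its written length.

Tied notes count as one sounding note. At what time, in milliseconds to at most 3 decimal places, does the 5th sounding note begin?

1. 0.0ms @ 0 + 493.151ms (3/5)
2. 493.151ms @ 3/5 + 493.151ms (3/5)
3. 986.301ms @ 6/5 + 493.151ms (3/5)
4. 1479.452ms @ 9/5 + 493.151ms (3/5)
5. 1972.603ms @ 12/5 + 493.151ms (3/5)

note 5 onset = 12/5b = 1972.603ms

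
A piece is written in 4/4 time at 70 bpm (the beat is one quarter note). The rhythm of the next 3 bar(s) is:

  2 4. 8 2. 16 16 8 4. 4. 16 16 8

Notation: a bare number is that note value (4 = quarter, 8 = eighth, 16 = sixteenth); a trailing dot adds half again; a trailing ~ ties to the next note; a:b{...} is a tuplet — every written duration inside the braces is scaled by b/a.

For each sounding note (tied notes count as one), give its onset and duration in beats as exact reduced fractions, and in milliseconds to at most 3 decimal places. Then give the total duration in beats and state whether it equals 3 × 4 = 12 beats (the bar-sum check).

1) 0.0ms=0b +1714.286ms=2b
2) 1714.286ms=2b +1285.714ms=3/2b
3) 3000.0ms=7/2b +428.571ms=1/2b
4) 3428.571ms=4b +2571.429ms=3b
5) 6000.0ms=7b +214.286ms=1/4b
6) 6214.286ms=29/4b +214.286ms=1/4b
7) 6428.571ms=15/2b +428.571ms=1/2b
8) 6857.143ms=8b +1285.714ms=3/2b
9) 8142.857ms=19/2b +1285.714ms=3/2b
10) 9428.571ms=11b +214.286ms=1/4b
11) 9642.857ms=45/4b +214.286ms=1/4b
12) 9857.143ms=23/2b +428.571ms=1/2b
Σ=12b of 12 (70bpm 4/4) — PASS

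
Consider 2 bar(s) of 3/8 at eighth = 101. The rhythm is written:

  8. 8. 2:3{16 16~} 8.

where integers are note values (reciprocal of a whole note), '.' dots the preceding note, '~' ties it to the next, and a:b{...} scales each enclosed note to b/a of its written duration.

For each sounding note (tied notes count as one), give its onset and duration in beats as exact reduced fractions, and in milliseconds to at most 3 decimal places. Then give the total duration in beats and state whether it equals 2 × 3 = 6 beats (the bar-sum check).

1) 0.0ms=0b +891.089ms=3/2b
2) 891.089ms=3/2b +891.089ms=3/2b
3) 1782.178ms=3b +445.545ms=3/4b
4) 2227.723ms=15/4b +1336.634ms=9/4b
Σ=6b of 6 (101bpm 3/8) — PASS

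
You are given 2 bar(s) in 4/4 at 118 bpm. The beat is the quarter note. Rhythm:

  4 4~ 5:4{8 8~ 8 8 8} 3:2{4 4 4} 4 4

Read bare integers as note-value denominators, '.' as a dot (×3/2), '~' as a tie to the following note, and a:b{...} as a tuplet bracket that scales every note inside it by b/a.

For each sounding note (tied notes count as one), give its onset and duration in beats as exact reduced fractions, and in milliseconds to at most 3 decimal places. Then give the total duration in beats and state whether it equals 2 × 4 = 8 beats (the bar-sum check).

1) 0.0ms=0b +508.475ms=1b
2) 508.475ms=1b +711.864ms=7/5b
3) 1220.339ms=12/5b +406.78ms=4/5b
4) 1627.119ms=16/5b +203.39ms=2/5b
5) 1830.508ms=18/5b +203.39ms=2/5b
6) 2033.898ms=4b +338.983ms=2/3b
7) 2372.881ms=14/3b +338.983ms=2/3b
8) 2711.864ms=16/3b +338.983ms=2/3b
9) 3050.847ms=6b +508.475ms=1b
10) 3559.322ms=7b +508.475ms=1b
Σ=8b of 8 (118bpm 4/4) — PASS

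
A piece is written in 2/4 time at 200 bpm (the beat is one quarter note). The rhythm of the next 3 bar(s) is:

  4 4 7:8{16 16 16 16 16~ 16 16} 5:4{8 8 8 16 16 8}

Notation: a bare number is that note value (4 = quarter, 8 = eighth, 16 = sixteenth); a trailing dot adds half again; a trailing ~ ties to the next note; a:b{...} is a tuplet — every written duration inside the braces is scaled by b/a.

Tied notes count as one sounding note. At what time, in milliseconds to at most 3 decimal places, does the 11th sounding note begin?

1. 0.0ms @ 0 + 300.0ms (1)
2. 300.0ms @ 1 + 300.0ms (1)
3. 600.0ms @ 2 + 85.714ms (2/7)
4. 685.714ms @ 16/7 + 85.714ms (2/7)
5. 771.429ms @ 18/7 + 85.714ms (2/7)
6. 857.143ms @ 20/7 + 85.714ms (2/7)
7. 942.857ms @ 22/7 + 171.429ms (4/7)
8. 1114.286ms @ 26/7 + 85.714ms (2/7)
9. 1200.0ms @ 4 + 120.0ms (2/5)
10. 1320.0ms @ 22/5 + 120.0ms (2/5)
11. 1440.0ms @ 24/5 + 120.0ms (2/5)
12. 1560.0ms @ 26/5 + 60.0ms (1/5)
13. 1620.0ms @ 27/5 + 60.0ms (1/5)
14. 1680.0ms @ 28/5 + 120.0ms (2/5)

note 11 onset = 24/5b = 1440.0ms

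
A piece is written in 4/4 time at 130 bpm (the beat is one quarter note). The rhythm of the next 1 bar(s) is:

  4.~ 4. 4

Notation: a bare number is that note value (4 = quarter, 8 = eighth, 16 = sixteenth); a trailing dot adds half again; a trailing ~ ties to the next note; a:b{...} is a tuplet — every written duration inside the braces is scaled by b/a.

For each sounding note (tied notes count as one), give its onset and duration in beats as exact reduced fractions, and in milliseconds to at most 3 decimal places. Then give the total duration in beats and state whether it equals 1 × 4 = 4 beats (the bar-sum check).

1) 0.0ms=0b +1384.615ms=3b
2) 1384.615ms=3b +461.538ms=1b
Σ=4b of 4 (130bpm 4/4) — PASS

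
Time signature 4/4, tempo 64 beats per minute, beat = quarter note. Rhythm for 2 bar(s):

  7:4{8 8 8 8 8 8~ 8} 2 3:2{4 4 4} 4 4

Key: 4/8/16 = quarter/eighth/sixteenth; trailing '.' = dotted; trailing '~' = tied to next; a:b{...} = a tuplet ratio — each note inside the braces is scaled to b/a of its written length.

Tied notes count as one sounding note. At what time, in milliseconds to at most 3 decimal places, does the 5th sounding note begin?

note 5 onset = 8/7b = 1071.429ms

1. 0.0ms @ 0 + 267.857ms (2/7)
2. 267.857ms @ 2/7 + 267.857ms (2/7)
3. 535.714ms @ 4/7 + 267.857ms (2/7)
4. 803.571ms @ 6/7 + 267.857ms (2/7)
5. 1071.429ms @ 8/7 + 267.857ms (2/7)
6. 1339.286ms @ 10/7 + 535.714ms (4/7)
7. 1875.0ms @ 2 + 1875.0ms (2)
8. 3750.0ms @ 4 + 625.0ms (2/3)
9. 4375.0ms @ 14/3 + 625.0ms (2/3)
10. 5000.0ms @ 16/3 + 625.0ms (2/3)
11. 5625.0ms @ 6 + 937.5ms (1)
12. 6562.5ms @ 7 + 937.5ms (1)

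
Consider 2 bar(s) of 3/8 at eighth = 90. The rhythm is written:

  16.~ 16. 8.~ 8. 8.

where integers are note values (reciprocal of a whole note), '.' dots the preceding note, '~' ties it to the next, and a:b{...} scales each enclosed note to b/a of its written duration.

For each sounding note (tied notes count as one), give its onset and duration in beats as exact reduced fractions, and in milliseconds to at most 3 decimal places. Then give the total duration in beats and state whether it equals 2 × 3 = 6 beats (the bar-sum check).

1) 0.0ms=0b +1000.0ms=3/2b
2) 1000.0ms=3/2b +2000.0ms=3b
3) 3000.0ms=9/2b +1000.0ms=3/2b
Σ=6b of 6 (90bpm 3/8) — PASS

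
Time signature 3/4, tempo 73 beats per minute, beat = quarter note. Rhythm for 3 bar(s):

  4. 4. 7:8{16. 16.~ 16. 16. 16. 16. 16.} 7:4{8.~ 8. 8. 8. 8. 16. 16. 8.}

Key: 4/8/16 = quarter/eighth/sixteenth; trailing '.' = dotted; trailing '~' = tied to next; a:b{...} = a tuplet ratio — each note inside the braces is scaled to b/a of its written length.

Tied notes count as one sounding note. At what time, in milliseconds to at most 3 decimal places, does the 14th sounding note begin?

note 14 onset = 117/14b = 6868.885ms

1. 0.0ms @ 0 + 1232.877ms (3/2)
2. 1232.877ms @ 3/2 + 1232.877ms (3/2)
3. 2465.753ms @ 3 + 352.25ms (3/7)
4. 2818.004ms @ 24/7 + 704.501ms (6/7)
5. 3522.505ms @ 30/7 + 352.25ms (3/7)
6. 3874.755ms @ 33/7 + 352.25ms (3/7)
7. 4227.006ms @ 36/7 + 352.25ms (3/7)
8. 4579.256ms @ 39/7 + 352.25ms (3/7)
9. 4931.507ms @ 6 + 704.501ms (6/7)
10. 5636.008ms @ 48/7 + 352.25ms (3/7)
11. 5988.258ms @ 51/7 + 352.25ms (3/7)
12. 6340.509ms @ 54/7 + 352.25ms (3/7)
13. 6692.759ms @ 57/7 + 176.125ms (3/14)
14. 6868.885ms @ 117/14 + 176.125ms (3/14)
15. 7045.01ms @ 60/7 + 352.25ms (3/7)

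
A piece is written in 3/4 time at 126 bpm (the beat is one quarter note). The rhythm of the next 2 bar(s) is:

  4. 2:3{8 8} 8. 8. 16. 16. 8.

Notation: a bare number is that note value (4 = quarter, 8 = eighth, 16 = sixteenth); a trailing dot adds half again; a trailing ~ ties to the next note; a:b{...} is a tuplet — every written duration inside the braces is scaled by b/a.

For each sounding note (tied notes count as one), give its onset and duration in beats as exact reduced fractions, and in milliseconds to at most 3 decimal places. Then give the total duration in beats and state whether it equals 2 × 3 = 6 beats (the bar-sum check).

1) 0.0ms=0b +714.286ms=3/2b
2) 714.286ms=3/2b +357.143ms=3/4b
3) 1071.429ms=9/4b +357.143ms=3/4b
4) 1428.571ms=3b +357.143ms=3/4b
5) 1785.714ms=15/4b +357.143ms=3/4b
6) 2142.857ms=9/2b +178.571ms=3/8b
7) 2321.429ms=39/8b +178.571ms=3/8b
8) 2500.0ms=21/4b +357.143ms=3/4b
Σ=6b of 6 (126bpm 3/4) — PASS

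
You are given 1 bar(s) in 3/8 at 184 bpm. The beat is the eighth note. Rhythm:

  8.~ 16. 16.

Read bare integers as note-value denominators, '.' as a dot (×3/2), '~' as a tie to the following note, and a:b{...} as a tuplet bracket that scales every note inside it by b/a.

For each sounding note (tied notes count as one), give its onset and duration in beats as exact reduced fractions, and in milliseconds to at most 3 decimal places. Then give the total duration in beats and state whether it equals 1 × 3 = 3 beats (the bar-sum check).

1) 0.0ms=0b +733.696ms=9/4b
2) 733.696ms=9/4b +244.565ms=3/4b
Σ=3b of 3 (184bpm 3/8) — PASS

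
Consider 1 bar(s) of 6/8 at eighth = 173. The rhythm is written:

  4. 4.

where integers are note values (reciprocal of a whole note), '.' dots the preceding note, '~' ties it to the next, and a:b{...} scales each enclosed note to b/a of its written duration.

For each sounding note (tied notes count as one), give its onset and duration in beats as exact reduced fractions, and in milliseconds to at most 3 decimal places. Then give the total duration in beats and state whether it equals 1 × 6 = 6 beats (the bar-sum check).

1) 0.0ms=0b +1040.462ms=3b
2) 1040.462ms=3b +1040.462ms=3b
Σ=6b of 6 (173bpm 6/8) — PASS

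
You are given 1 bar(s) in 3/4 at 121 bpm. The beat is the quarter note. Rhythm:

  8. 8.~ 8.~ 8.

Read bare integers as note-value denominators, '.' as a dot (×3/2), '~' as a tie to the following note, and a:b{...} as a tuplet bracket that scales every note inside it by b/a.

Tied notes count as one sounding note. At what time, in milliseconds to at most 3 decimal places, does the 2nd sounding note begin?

note 2 onset = 3/4b = 371.901ms

1. 0.0ms @ 0 + 371.901ms (3/4)
2. 371.901ms @ 3/4 + 1115.702ms (9/4)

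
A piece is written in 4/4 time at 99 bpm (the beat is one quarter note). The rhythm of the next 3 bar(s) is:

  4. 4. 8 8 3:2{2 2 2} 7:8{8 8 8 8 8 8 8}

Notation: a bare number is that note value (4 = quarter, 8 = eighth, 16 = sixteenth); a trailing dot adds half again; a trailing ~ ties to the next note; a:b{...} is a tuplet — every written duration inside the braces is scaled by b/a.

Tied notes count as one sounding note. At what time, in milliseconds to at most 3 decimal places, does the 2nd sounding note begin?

1. 0.0ms @ 0 + 909.091ms (3/2)
2. 909.091ms @ 3/2 + 909.091ms (3/2)
3. 1818.182ms @ 3 + 303.03ms (1/2)
4. 2121.212ms @ 7/2 + 303.03ms (1/2)
5. 2424.242ms @ 4 + 808.081ms (4/3)
6. 3232.323ms @ 16/3 + 808.081ms (4/3)
7. 4040.404ms @ 20/3 + 808.081ms (4/3)
8. 4848.485ms @ 8 + 346.32ms (4/7)
9. 5194.805ms @ 60/7 + 346.32ms (4/7)
10. 5541.126ms @ 64/7 + 346.32ms (4/7)
11. 5887.446ms @ 68/7 + 346.32ms (4/7)
12. 6233.766ms @ 72/7 + 346.32ms (4/7)
13. 6580.087ms @ 76/7 + 346.32ms (4/7)
14. 6926.407ms @ 80/7 + 346.32ms (4/7)

note 2 onset = 3/2b = 909.091ms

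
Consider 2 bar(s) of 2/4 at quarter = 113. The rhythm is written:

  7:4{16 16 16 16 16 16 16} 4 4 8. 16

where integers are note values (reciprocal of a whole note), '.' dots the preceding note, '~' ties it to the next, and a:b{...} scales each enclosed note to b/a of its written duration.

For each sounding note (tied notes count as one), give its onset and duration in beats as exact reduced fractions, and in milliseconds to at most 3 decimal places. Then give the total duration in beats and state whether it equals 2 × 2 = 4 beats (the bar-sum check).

1) 0.0ms=0b +75.853ms=1/7b
2) 75.853ms=1/7b +75.853ms=1/7b
3) 151.707ms=2/7b +75.853ms=1/7b
4) 227.56ms=3/7b +75.853ms=1/7b
5) 303.413ms=4/7b +75.853ms=1/7b
6) 379.267ms=5/7b +75.853ms=1/7b
7) 455.12ms=6/7b +75.853ms=1/7b
8) 530.973ms=1b +530.973ms=1b
9) 1061.947ms=2b +530.973ms=1b
10) 1592.92ms=3b +398.23ms=3/4b
11) 1991.15ms=15/4b +132.743ms=1/4b
Σ=4b of 4 (113bpm 2/4) — PASS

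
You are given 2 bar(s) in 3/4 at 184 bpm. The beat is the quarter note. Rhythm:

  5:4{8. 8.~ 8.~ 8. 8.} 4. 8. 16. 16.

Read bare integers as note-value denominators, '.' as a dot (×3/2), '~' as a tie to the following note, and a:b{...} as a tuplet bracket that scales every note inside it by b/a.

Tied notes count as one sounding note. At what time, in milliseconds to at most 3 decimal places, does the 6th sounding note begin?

note 6 onset = 21/4b = 1711.957ms

1. 0.0ms @ 0 + 195.652ms (3/5)
2. 195.652ms @ 3/5 + 586.957ms (9/5)
3. 782.609ms @ 12/5 + 195.652ms (3/5)
4. 978.261ms @ 3 + 489.13ms (3/2)
5. 1467.391ms @ 9/2 + 244.565ms (3/4)
6. 1711.957ms @ 21/4 + 122.283ms (3/8)
7. 1834.239ms @ 45/8 + 122.283ms (3/8)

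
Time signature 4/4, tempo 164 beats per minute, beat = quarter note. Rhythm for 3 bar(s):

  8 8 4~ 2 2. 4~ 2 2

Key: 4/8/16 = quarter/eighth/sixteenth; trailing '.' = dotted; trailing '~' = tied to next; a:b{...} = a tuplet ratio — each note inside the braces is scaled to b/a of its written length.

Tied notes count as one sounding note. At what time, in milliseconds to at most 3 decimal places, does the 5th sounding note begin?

note 5 onset = 7b = 2560.976ms

1. 0.0ms @ 0 + 182.927ms (1/2)
2. 182.927ms @ 1/2 + 182.927ms (1/2)
3. 365.854ms @ 1 + 1097.561ms (3)
4. 1463.415ms @ 4 + 1097.561ms (3)
5. 2560.976ms @ 7 + 1097.561ms (3)
6. 3658.537ms @ 10 + 731.707ms (2)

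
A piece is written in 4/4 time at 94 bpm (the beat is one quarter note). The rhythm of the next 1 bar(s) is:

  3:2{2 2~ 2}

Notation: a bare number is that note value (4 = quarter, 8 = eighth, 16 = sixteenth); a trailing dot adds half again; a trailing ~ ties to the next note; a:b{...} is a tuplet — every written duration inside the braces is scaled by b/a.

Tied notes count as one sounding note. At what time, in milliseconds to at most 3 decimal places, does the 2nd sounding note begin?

note 2 onset = 4/3b = 851.064ms

1. 0.0ms @ 0 + 851.064ms (4/3)
2. 851.064ms @ 4/3 + 1702.128ms (8/3)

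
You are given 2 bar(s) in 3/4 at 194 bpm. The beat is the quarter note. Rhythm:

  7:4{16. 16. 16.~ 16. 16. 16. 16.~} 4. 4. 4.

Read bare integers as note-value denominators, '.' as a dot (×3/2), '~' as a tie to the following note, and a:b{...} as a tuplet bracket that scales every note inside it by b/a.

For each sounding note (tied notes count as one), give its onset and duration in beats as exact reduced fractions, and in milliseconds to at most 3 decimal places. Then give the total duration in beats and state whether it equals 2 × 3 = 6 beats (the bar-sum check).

1) 0.0ms=0b +66.274ms=3/14b
2) 66.274ms=3/14b +66.274ms=3/14b
3) 132.548ms=3/7b +132.548ms=3/7b
4) 265.096ms=6/7b +66.274ms=3/14b
5) 331.37ms=15/14b +66.274ms=3/14b
6) 397.644ms=9/7b +530.191ms=12/7b
7) 927.835ms=3b +463.918ms=3/2b
8) 1391.753ms=9/2b +463.918ms=3/2b
Σ=6b of 6 (194bpm 3/4) — PASS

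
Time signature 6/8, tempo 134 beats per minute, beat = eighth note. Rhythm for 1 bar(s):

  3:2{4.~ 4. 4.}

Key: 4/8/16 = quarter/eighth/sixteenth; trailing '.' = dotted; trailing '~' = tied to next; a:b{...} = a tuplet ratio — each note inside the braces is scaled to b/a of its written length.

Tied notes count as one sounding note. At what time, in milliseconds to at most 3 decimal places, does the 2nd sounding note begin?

1. 0.0ms @ 0 + 1791.045ms (4)
2. 1791.045ms @ 4 + 895.522ms (2)

note 2 onset = 4b = 1791.045ms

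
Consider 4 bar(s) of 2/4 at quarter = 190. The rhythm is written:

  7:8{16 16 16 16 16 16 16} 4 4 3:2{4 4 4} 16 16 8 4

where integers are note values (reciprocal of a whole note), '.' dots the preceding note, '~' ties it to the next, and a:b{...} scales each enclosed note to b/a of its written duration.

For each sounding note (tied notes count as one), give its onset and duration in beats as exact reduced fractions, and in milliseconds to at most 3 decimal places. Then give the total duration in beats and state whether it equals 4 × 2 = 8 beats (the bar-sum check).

1) 0.0ms=0b +90.226ms=2/7b
2) 90.226ms=2/7b +90.226ms=2/7b
3) 180.451ms=4/7b +90.226ms=2/7b
4) 270.677ms=6/7b +90.226ms=2/7b
5) 360.902ms=8/7b +90.226ms=2/7b
6) 451.128ms=10/7b +90.226ms=2/7b
7) 541.353ms=12/7b +90.226ms=2/7b
8) 631.579ms=2b +315.789ms=1b
9) 947.368ms=3b +315.789ms=1b
10) 1263.158ms=4b +210.526ms=2/3b
11) 1473.684ms=14/3b +210.526ms=2/3b
12) 1684.211ms=16/3b +210.526ms=2/3b
13) 1894.737ms=6b +78.947ms=1/4b
14) 1973.684ms=25/4b +78.947ms=1/4b
15) 2052.632ms=13/2b +157.895ms=1/2b
16) 2210.526ms=7b +315.789ms=1b
Σ=8b of 8 (190bpm 2/4) — PASS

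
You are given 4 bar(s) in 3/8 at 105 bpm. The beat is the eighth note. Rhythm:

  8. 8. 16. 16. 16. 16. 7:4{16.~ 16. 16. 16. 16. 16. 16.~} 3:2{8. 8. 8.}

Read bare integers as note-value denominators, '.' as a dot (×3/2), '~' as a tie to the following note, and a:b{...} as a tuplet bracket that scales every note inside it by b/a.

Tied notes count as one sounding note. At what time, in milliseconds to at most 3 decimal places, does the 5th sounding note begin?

note 5 onset = 9/2b = 2571.429ms

1. 0.0ms @ 0 + 857.143ms (3/2)
2. 857.143ms @ 3/2 + 857.143ms (3/2)
3. 1714.286ms @ 3 + 428.571ms (3/4)
4. 2142.857ms @ 15/4 + 428.571ms (3/4)
5. 2571.429ms @ 9/2 + 428.571ms (3/4)
6. 3000.0ms @ 21/4 + 428.571ms (3/4)
7. 3428.571ms @ 6 + 489.796ms (6/7)
8. 3918.367ms @ 48/7 + 244.898ms (3/7)
9. 4163.265ms @ 51/7 + 244.898ms (3/7)
10. 4408.163ms @ 54/7 + 244.898ms (3/7)
11. 4653.061ms @ 57/7 + 244.898ms (3/7)
12. 4897.959ms @ 60/7 + 816.327ms (10/7)
13. 5714.286ms @ 10 + 571.429ms (1)
14. 6285.714ms @ 11 + 571.429ms (1)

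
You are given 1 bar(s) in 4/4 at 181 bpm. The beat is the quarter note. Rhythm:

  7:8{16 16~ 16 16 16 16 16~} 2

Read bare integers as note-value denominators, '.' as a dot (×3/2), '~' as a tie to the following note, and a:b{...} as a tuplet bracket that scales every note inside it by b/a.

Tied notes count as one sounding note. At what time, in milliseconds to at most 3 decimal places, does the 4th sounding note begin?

note 4 onset = 8/7b = 378.848ms

1. 0.0ms @ 0 + 94.712ms (2/7)
2. 94.712ms @ 2/7 + 189.424ms (4/7)
3. 284.136ms @ 6/7 + 94.712ms (2/7)
4. 378.848ms @ 8/7 + 94.712ms (2/7)
5. 473.56ms @ 10/7 + 94.712ms (2/7)
6. 568.272ms @ 12/7 + 757.695ms (16/7)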